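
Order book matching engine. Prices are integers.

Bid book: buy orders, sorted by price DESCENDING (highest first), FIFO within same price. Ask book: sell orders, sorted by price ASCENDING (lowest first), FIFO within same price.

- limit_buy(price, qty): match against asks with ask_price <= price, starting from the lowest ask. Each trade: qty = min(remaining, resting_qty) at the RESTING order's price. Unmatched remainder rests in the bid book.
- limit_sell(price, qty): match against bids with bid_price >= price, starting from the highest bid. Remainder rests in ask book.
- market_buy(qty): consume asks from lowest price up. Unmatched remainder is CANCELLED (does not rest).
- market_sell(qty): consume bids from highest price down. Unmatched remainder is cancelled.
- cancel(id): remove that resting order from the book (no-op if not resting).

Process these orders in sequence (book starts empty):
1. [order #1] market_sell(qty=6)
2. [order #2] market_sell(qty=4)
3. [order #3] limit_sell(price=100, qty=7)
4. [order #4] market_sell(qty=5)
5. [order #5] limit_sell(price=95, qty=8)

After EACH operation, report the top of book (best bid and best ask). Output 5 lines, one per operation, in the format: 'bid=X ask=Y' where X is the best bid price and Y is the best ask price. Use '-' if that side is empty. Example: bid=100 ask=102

Answer: bid=- ask=-
bid=- ask=-
bid=- ask=100
bid=- ask=100
bid=- ask=95

Derivation:
After op 1 [order #1] market_sell(qty=6): fills=none; bids=[-] asks=[-]
After op 2 [order #2] market_sell(qty=4): fills=none; bids=[-] asks=[-]
After op 3 [order #3] limit_sell(price=100, qty=7): fills=none; bids=[-] asks=[#3:7@100]
After op 4 [order #4] market_sell(qty=5): fills=none; bids=[-] asks=[#3:7@100]
After op 5 [order #5] limit_sell(price=95, qty=8): fills=none; bids=[-] asks=[#5:8@95 #3:7@100]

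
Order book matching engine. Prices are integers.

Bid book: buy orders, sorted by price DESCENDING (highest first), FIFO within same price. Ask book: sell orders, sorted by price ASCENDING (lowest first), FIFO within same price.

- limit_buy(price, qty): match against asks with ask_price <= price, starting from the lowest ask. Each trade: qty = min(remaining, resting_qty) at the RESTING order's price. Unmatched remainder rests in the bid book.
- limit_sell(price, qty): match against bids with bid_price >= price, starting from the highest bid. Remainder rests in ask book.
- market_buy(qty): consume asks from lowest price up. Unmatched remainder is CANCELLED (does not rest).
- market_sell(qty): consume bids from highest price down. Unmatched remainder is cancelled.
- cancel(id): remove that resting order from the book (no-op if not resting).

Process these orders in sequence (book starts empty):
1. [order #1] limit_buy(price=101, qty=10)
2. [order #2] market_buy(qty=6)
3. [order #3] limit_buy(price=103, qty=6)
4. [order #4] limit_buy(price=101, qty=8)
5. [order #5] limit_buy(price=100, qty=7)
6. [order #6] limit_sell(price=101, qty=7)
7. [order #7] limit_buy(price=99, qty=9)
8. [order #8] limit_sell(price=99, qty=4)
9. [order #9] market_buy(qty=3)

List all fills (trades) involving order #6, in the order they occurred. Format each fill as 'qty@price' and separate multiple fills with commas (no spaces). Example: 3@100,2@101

Answer: 6@103,1@101

Derivation:
After op 1 [order #1] limit_buy(price=101, qty=10): fills=none; bids=[#1:10@101] asks=[-]
After op 2 [order #2] market_buy(qty=6): fills=none; bids=[#1:10@101] asks=[-]
After op 3 [order #3] limit_buy(price=103, qty=6): fills=none; bids=[#3:6@103 #1:10@101] asks=[-]
After op 4 [order #4] limit_buy(price=101, qty=8): fills=none; bids=[#3:6@103 #1:10@101 #4:8@101] asks=[-]
After op 5 [order #5] limit_buy(price=100, qty=7): fills=none; bids=[#3:6@103 #1:10@101 #4:8@101 #5:7@100] asks=[-]
After op 6 [order #6] limit_sell(price=101, qty=7): fills=#3x#6:6@103 #1x#6:1@101; bids=[#1:9@101 #4:8@101 #5:7@100] asks=[-]
After op 7 [order #7] limit_buy(price=99, qty=9): fills=none; bids=[#1:9@101 #4:8@101 #5:7@100 #7:9@99] asks=[-]
After op 8 [order #8] limit_sell(price=99, qty=4): fills=#1x#8:4@101; bids=[#1:5@101 #4:8@101 #5:7@100 #7:9@99] asks=[-]
After op 9 [order #9] market_buy(qty=3): fills=none; bids=[#1:5@101 #4:8@101 #5:7@100 #7:9@99] asks=[-]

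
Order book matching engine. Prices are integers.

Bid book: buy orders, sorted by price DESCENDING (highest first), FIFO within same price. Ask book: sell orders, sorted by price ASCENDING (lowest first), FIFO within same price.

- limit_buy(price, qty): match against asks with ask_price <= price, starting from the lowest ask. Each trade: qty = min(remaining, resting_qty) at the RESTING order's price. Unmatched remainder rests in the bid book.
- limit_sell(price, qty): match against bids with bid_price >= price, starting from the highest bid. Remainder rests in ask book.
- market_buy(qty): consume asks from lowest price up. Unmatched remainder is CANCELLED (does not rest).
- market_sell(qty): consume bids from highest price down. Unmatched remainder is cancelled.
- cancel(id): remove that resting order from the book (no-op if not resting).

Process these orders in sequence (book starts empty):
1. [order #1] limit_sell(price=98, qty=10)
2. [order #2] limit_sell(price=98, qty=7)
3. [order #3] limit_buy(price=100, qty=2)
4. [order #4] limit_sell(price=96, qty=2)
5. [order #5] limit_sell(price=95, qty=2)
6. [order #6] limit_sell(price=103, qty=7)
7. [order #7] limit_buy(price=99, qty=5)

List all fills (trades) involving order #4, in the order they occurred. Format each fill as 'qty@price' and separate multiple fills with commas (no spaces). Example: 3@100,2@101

Answer: 2@96

Derivation:
After op 1 [order #1] limit_sell(price=98, qty=10): fills=none; bids=[-] asks=[#1:10@98]
After op 2 [order #2] limit_sell(price=98, qty=7): fills=none; bids=[-] asks=[#1:10@98 #2:7@98]
After op 3 [order #3] limit_buy(price=100, qty=2): fills=#3x#1:2@98; bids=[-] asks=[#1:8@98 #2:7@98]
After op 4 [order #4] limit_sell(price=96, qty=2): fills=none; bids=[-] asks=[#4:2@96 #1:8@98 #2:7@98]
After op 5 [order #5] limit_sell(price=95, qty=2): fills=none; bids=[-] asks=[#5:2@95 #4:2@96 #1:8@98 #2:7@98]
After op 6 [order #6] limit_sell(price=103, qty=7): fills=none; bids=[-] asks=[#5:2@95 #4:2@96 #1:8@98 #2:7@98 #6:7@103]
After op 7 [order #7] limit_buy(price=99, qty=5): fills=#7x#5:2@95 #7x#4:2@96 #7x#1:1@98; bids=[-] asks=[#1:7@98 #2:7@98 #6:7@103]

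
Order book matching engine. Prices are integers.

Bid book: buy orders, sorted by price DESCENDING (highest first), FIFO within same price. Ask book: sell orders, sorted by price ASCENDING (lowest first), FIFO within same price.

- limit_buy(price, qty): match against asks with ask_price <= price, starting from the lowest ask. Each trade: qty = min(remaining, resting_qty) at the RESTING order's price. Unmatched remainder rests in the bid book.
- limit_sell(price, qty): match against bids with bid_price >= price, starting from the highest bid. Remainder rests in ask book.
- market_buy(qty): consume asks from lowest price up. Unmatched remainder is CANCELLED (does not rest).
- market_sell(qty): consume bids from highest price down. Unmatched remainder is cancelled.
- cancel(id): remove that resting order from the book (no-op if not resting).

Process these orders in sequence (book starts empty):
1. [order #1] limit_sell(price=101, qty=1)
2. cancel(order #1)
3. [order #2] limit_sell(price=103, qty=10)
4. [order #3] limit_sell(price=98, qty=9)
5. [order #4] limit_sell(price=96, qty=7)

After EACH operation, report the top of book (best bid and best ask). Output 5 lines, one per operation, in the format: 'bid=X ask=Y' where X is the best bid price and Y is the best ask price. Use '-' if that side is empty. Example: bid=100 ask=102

After op 1 [order #1] limit_sell(price=101, qty=1): fills=none; bids=[-] asks=[#1:1@101]
After op 2 cancel(order #1): fills=none; bids=[-] asks=[-]
After op 3 [order #2] limit_sell(price=103, qty=10): fills=none; bids=[-] asks=[#2:10@103]
After op 4 [order #3] limit_sell(price=98, qty=9): fills=none; bids=[-] asks=[#3:9@98 #2:10@103]
After op 5 [order #4] limit_sell(price=96, qty=7): fills=none; bids=[-] asks=[#4:7@96 #3:9@98 #2:10@103]

Answer: bid=- ask=101
bid=- ask=-
bid=- ask=103
bid=- ask=98
bid=- ask=96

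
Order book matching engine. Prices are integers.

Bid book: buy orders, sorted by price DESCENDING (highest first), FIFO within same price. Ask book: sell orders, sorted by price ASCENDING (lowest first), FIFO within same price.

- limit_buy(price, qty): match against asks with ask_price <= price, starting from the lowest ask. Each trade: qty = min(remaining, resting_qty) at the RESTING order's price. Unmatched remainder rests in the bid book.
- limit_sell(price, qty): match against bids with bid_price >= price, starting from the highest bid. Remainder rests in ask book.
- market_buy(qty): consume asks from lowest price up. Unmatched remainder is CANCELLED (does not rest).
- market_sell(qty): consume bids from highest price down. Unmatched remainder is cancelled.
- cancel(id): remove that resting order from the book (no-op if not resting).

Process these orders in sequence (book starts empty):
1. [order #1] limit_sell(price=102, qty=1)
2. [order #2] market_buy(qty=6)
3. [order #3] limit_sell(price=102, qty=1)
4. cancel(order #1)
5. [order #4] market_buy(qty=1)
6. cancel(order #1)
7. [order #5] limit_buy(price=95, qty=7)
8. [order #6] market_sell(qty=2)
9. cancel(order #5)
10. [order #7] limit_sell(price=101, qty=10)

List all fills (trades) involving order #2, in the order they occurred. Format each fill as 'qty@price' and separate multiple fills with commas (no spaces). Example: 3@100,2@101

After op 1 [order #1] limit_sell(price=102, qty=1): fills=none; bids=[-] asks=[#1:1@102]
After op 2 [order #2] market_buy(qty=6): fills=#2x#1:1@102; bids=[-] asks=[-]
After op 3 [order #3] limit_sell(price=102, qty=1): fills=none; bids=[-] asks=[#3:1@102]
After op 4 cancel(order #1): fills=none; bids=[-] asks=[#3:1@102]
After op 5 [order #4] market_buy(qty=1): fills=#4x#3:1@102; bids=[-] asks=[-]
After op 6 cancel(order #1): fills=none; bids=[-] asks=[-]
After op 7 [order #5] limit_buy(price=95, qty=7): fills=none; bids=[#5:7@95] asks=[-]
After op 8 [order #6] market_sell(qty=2): fills=#5x#6:2@95; bids=[#5:5@95] asks=[-]
After op 9 cancel(order #5): fills=none; bids=[-] asks=[-]
After op 10 [order #7] limit_sell(price=101, qty=10): fills=none; bids=[-] asks=[#7:10@101]

Answer: 1@102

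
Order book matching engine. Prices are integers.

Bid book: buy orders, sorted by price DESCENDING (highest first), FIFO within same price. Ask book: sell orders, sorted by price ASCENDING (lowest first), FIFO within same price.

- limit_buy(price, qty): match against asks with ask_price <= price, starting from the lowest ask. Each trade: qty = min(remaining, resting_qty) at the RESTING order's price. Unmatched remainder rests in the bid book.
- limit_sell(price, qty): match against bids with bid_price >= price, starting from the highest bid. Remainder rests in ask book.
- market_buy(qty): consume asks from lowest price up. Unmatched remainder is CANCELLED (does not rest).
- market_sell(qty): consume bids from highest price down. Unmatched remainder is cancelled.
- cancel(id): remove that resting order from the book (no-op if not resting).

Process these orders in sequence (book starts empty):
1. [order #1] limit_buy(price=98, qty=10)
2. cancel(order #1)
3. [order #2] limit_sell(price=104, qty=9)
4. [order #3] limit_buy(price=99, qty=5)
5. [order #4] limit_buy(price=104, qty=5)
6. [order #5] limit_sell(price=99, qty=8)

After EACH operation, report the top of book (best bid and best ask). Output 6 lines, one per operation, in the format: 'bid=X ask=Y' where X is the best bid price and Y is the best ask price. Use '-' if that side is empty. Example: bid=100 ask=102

Answer: bid=98 ask=-
bid=- ask=-
bid=- ask=104
bid=99 ask=104
bid=99 ask=104
bid=- ask=99

Derivation:
After op 1 [order #1] limit_buy(price=98, qty=10): fills=none; bids=[#1:10@98] asks=[-]
After op 2 cancel(order #1): fills=none; bids=[-] asks=[-]
After op 3 [order #2] limit_sell(price=104, qty=9): fills=none; bids=[-] asks=[#2:9@104]
After op 4 [order #3] limit_buy(price=99, qty=5): fills=none; bids=[#3:5@99] asks=[#2:9@104]
After op 5 [order #4] limit_buy(price=104, qty=5): fills=#4x#2:5@104; bids=[#3:5@99] asks=[#2:4@104]
After op 6 [order #5] limit_sell(price=99, qty=8): fills=#3x#5:5@99; bids=[-] asks=[#5:3@99 #2:4@104]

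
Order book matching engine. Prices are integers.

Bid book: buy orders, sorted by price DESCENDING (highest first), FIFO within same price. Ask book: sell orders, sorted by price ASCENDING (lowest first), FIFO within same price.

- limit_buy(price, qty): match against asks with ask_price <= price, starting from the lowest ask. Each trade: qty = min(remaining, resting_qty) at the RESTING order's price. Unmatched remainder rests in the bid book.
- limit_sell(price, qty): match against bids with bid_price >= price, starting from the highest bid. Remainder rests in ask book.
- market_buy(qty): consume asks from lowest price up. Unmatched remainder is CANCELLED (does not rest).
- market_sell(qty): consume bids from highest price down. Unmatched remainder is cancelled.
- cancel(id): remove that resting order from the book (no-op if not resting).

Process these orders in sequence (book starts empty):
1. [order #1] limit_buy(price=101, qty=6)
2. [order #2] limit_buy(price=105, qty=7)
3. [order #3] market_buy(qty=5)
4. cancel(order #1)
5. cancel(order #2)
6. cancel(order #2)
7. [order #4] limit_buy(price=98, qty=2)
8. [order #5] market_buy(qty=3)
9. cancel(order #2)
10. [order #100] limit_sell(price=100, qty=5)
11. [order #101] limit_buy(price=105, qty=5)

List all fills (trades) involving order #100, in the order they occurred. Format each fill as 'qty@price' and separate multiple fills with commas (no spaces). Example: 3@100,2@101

After op 1 [order #1] limit_buy(price=101, qty=6): fills=none; bids=[#1:6@101] asks=[-]
After op 2 [order #2] limit_buy(price=105, qty=7): fills=none; bids=[#2:7@105 #1:6@101] asks=[-]
After op 3 [order #3] market_buy(qty=5): fills=none; bids=[#2:7@105 #1:6@101] asks=[-]
After op 4 cancel(order #1): fills=none; bids=[#2:7@105] asks=[-]
After op 5 cancel(order #2): fills=none; bids=[-] asks=[-]
After op 6 cancel(order #2): fills=none; bids=[-] asks=[-]
After op 7 [order #4] limit_buy(price=98, qty=2): fills=none; bids=[#4:2@98] asks=[-]
After op 8 [order #5] market_buy(qty=3): fills=none; bids=[#4:2@98] asks=[-]
After op 9 cancel(order #2): fills=none; bids=[#4:2@98] asks=[-]
After op 10 [order #100] limit_sell(price=100, qty=5): fills=none; bids=[#4:2@98] asks=[#100:5@100]
After op 11 [order #101] limit_buy(price=105, qty=5): fills=#101x#100:5@100; bids=[#4:2@98] asks=[-]

Answer: 5@100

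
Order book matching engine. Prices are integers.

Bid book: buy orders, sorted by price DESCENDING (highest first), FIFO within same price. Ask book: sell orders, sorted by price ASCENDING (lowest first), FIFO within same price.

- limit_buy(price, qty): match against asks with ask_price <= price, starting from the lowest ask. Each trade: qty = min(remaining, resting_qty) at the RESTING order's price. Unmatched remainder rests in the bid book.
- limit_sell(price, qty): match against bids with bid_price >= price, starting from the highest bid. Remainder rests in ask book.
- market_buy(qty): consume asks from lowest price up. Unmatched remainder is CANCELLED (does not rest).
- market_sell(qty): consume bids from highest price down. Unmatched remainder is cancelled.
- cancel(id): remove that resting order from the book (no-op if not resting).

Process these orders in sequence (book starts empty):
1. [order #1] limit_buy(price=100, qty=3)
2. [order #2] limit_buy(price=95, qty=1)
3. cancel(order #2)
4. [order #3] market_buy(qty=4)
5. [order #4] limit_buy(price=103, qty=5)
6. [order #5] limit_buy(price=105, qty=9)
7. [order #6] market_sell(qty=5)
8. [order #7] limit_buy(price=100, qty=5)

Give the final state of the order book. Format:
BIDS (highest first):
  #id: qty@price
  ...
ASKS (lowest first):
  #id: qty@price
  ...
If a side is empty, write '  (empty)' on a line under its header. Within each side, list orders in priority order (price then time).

After op 1 [order #1] limit_buy(price=100, qty=3): fills=none; bids=[#1:3@100] asks=[-]
After op 2 [order #2] limit_buy(price=95, qty=1): fills=none; bids=[#1:3@100 #2:1@95] asks=[-]
After op 3 cancel(order #2): fills=none; bids=[#1:3@100] asks=[-]
After op 4 [order #3] market_buy(qty=4): fills=none; bids=[#1:3@100] asks=[-]
After op 5 [order #4] limit_buy(price=103, qty=5): fills=none; bids=[#4:5@103 #1:3@100] asks=[-]
After op 6 [order #5] limit_buy(price=105, qty=9): fills=none; bids=[#5:9@105 #4:5@103 #1:3@100] asks=[-]
After op 7 [order #6] market_sell(qty=5): fills=#5x#6:5@105; bids=[#5:4@105 #4:5@103 #1:3@100] asks=[-]
After op 8 [order #7] limit_buy(price=100, qty=5): fills=none; bids=[#5:4@105 #4:5@103 #1:3@100 #7:5@100] asks=[-]

Answer: BIDS (highest first):
  #5: 4@105
  #4: 5@103
  #1: 3@100
  #7: 5@100
ASKS (lowest first):
  (empty)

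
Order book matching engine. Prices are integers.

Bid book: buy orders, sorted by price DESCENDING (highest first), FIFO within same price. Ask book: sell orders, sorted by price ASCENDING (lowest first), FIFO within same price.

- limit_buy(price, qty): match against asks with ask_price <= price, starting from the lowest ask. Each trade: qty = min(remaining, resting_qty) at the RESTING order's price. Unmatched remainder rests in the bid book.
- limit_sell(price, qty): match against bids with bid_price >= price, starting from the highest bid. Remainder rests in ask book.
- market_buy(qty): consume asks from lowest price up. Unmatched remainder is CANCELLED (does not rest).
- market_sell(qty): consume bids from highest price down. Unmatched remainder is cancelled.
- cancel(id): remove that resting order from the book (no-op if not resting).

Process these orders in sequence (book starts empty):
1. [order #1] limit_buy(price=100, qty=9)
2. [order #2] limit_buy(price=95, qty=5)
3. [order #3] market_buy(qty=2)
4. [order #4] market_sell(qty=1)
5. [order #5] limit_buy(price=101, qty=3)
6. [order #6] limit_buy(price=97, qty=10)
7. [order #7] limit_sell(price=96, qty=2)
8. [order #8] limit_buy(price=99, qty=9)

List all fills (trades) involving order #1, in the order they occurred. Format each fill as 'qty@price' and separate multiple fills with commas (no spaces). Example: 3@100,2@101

Answer: 1@100

Derivation:
After op 1 [order #1] limit_buy(price=100, qty=9): fills=none; bids=[#1:9@100] asks=[-]
After op 2 [order #2] limit_buy(price=95, qty=5): fills=none; bids=[#1:9@100 #2:5@95] asks=[-]
After op 3 [order #3] market_buy(qty=2): fills=none; bids=[#1:9@100 #2:5@95] asks=[-]
After op 4 [order #4] market_sell(qty=1): fills=#1x#4:1@100; bids=[#1:8@100 #2:5@95] asks=[-]
After op 5 [order #5] limit_buy(price=101, qty=3): fills=none; bids=[#5:3@101 #1:8@100 #2:5@95] asks=[-]
After op 6 [order #6] limit_buy(price=97, qty=10): fills=none; bids=[#5:3@101 #1:8@100 #6:10@97 #2:5@95] asks=[-]
After op 7 [order #7] limit_sell(price=96, qty=2): fills=#5x#7:2@101; bids=[#5:1@101 #1:8@100 #6:10@97 #2:5@95] asks=[-]
After op 8 [order #8] limit_buy(price=99, qty=9): fills=none; bids=[#5:1@101 #1:8@100 #8:9@99 #6:10@97 #2:5@95] asks=[-]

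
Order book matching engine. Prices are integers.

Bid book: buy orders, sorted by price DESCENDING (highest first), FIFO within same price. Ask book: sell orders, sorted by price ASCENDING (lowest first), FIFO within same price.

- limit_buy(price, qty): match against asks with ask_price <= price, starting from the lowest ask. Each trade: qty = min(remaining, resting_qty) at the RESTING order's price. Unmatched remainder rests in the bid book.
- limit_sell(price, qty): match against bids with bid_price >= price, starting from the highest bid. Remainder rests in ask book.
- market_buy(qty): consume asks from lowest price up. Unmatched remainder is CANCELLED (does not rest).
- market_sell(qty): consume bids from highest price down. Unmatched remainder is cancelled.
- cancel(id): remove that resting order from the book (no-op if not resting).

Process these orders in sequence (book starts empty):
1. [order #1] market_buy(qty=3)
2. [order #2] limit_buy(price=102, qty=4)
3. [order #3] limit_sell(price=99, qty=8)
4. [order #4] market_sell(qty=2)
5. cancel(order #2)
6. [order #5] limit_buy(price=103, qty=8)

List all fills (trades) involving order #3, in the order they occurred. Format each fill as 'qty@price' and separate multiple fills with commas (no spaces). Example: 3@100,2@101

Answer: 4@102,4@99

Derivation:
After op 1 [order #1] market_buy(qty=3): fills=none; bids=[-] asks=[-]
After op 2 [order #2] limit_buy(price=102, qty=4): fills=none; bids=[#2:4@102] asks=[-]
After op 3 [order #3] limit_sell(price=99, qty=8): fills=#2x#3:4@102; bids=[-] asks=[#3:4@99]
After op 4 [order #4] market_sell(qty=2): fills=none; bids=[-] asks=[#3:4@99]
After op 5 cancel(order #2): fills=none; bids=[-] asks=[#3:4@99]
After op 6 [order #5] limit_buy(price=103, qty=8): fills=#5x#3:4@99; bids=[#5:4@103] asks=[-]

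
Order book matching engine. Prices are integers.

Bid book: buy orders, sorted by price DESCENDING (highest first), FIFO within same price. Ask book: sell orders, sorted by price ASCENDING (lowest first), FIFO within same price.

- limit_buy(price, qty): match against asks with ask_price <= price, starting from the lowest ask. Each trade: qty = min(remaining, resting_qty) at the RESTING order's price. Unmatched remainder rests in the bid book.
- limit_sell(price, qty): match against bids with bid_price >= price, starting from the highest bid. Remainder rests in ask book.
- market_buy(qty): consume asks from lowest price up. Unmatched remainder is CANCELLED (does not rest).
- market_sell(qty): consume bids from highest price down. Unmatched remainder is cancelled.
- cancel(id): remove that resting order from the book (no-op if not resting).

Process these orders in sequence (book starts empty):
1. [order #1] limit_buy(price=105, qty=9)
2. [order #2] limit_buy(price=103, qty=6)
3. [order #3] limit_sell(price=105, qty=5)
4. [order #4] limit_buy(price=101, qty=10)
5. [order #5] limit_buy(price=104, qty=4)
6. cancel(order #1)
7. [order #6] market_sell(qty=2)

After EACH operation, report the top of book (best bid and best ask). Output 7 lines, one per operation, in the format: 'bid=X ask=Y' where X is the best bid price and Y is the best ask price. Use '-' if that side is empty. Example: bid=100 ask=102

Answer: bid=105 ask=-
bid=105 ask=-
bid=105 ask=-
bid=105 ask=-
bid=105 ask=-
bid=104 ask=-
bid=104 ask=-

Derivation:
After op 1 [order #1] limit_buy(price=105, qty=9): fills=none; bids=[#1:9@105] asks=[-]
After op 2 [order #2] limit_buy(price=103, qty=6): fills=none; bids=[#1:9@105 #2:6@103] asks=[-]
After op 3 [order #3] limit_sell(price=105, qty=5): fills=#1x#3:5@105; bids=[#1:4@105 #2:6@103] asks=[-]
After op 4 [order #4] limit_buy(price=101, qty=10): fills=none; bids=[#1:4@105 #2:6@103 #4:10@101] asks=[-]
After op 5 [order #5] limit_buy(price=104, qty=4): fills=none; bids=[#1:4@105 #5:4@104 #2:6@103 #4:10@101] asks=[-]
After op 6 cancel(order #1): fills=none; bids=[#5:4@104 #2:6@103 #4:10@101] asks=[-]
After op 7 [order #6] market_sell(qty=2): fills=#5x#6:2@104; bids=[#5:2@104 #2:6@103 #4:10@101] asks=[-]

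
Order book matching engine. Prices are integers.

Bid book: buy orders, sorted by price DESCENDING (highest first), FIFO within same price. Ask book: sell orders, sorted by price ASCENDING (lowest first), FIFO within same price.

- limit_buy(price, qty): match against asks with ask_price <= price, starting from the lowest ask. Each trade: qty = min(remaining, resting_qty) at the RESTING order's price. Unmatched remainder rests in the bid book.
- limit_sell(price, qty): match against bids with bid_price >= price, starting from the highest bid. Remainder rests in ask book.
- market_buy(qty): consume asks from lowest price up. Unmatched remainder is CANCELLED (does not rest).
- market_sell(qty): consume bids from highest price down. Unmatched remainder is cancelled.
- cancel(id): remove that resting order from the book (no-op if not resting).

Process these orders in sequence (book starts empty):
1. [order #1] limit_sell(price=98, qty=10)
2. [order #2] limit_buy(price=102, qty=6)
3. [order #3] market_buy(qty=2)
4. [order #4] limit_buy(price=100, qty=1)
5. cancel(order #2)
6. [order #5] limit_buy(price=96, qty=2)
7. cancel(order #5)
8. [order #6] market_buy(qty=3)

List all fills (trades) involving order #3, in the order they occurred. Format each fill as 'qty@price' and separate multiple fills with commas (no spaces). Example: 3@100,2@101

After op 1 [order #1] limit_sell(price=98, qty=10): fills=none; bids=[-] asks=[#1:10@98]
After op 2 [order #2] limit_buy(price=102, qty=6): fills=#2x#1:6@98; bids=[-] asks=[#1:4@98]
After op 3 [order #3] market_buy(qty=2): fills=#3x#1:2@98; bids=[-] asks=[#1:2@98]
After op 4 [order #4] limit_buy(price=100, qty=1): fills=#4x#1:1@98; bids=[-] asks=[#1:1@98]
After op 5 cancel(order #2): fills=none; bids=[-] asks=[#1:1@98]
After op 6 [order #5] limit_buy(price=96, qty=2): fills=none; bids=[#5:2@96] asks=[#1:1@98]
After op 7 cancel(order #5): fills=none; bids=[-] asks=[#1:1@98]
After op 8 [order #6] market_buy(qty=3): fills=#6x#1:1@98; bids=[-] asks=[-]

Answer: 2@98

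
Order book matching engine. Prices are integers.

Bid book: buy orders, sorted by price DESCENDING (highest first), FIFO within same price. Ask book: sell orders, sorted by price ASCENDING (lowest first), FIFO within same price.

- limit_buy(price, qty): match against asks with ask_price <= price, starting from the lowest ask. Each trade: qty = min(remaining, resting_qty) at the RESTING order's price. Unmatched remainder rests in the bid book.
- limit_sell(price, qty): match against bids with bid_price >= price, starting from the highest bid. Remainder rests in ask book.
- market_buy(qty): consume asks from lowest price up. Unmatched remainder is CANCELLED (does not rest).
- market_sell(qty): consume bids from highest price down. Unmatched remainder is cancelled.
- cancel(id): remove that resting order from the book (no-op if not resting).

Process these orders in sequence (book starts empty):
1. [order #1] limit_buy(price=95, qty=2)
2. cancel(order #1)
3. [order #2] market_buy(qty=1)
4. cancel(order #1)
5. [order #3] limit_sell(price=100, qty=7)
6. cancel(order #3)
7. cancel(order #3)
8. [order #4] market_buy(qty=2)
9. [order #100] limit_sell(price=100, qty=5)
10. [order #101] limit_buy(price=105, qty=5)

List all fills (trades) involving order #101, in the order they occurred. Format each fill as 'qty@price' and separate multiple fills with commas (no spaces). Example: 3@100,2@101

Answer: 5@100

Derivation:
After op 1 [order #1] limit_buy(price=95, qty=2): fills=none; bids=[#1:2@95] asks=[-]
After op 2 cancel(order #1): fills=none; bids=[-] asks=[-]
After op 3 [order #2] market_buy(qty=1): fills=none; bids=[-] asks=[-]
After op 4 cancel(order #1): fills=none; bids=[-] asks=[-]
After op 5 [order #3] limit_sell(price=100, qty=7): fills=none; bids=[-] asks=[#3:7@100]
After op 6 cancel(order #3): fills=none; bids=[-] asks=[-]
After op 7 cancel(order #3): fills=none; bids=[-] asks=[-]
After op 8 [order #4] market_buy(qty=2): fills=none; bids=[-] asks=[-]
After op 9 [order #100] limit_sell(price=100, qty=5): fills=none; bids=[-] asks=[#100:5@100]
After op 10 [order #101] limit_buy(price=105, qty=5): fills=#101x#100:5@100; bids=[-] asks=[-]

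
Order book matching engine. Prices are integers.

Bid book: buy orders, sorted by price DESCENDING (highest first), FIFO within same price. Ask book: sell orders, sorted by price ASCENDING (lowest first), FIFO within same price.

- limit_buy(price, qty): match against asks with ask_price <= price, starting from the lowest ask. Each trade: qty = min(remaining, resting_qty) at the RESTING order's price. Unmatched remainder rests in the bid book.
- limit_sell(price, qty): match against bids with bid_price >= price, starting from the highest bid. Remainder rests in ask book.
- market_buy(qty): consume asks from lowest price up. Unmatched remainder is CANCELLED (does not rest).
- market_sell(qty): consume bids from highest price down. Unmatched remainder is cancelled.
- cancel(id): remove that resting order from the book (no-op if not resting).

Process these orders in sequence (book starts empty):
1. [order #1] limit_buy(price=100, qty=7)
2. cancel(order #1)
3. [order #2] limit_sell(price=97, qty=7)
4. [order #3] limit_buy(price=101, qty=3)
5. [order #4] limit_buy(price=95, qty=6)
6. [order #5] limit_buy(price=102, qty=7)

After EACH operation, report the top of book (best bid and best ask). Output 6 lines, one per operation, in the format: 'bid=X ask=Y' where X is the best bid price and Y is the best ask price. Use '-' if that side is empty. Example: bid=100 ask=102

After op 1 [order #1] limit_buy(price=100, qty=7): fills=none; bids=[#1:7@100] asks=[-]
After op 2 cancel(order #1): fills=none; bids=[-] asks=[-]
After op 3 [order #2] limit_sell(price=97, qty=7): fills=none; bids=[-] asks=[#2:7@97]
After op 4 [order #3] limit_buy(price=101, qty=3): fills=#3x#2:3@97; bids=[-] asks=[#2:4@97]
After op 5 [order #4] limit_buy(price=95, qty=6): fills=none; bids=[#4:6@95] asks=[#2:4@97]
After op 6 [order #5] limit_buy(price=102, qty=7): fills=#5x#2:4@97; bids=[#5:3@102 #4:6@95] asks=[-]

Answer: bid=100 ask=-
bid=- ask=-
bid=- ask=97
bid=- ask=97
bid=95 ask=97
bid=102 ask=-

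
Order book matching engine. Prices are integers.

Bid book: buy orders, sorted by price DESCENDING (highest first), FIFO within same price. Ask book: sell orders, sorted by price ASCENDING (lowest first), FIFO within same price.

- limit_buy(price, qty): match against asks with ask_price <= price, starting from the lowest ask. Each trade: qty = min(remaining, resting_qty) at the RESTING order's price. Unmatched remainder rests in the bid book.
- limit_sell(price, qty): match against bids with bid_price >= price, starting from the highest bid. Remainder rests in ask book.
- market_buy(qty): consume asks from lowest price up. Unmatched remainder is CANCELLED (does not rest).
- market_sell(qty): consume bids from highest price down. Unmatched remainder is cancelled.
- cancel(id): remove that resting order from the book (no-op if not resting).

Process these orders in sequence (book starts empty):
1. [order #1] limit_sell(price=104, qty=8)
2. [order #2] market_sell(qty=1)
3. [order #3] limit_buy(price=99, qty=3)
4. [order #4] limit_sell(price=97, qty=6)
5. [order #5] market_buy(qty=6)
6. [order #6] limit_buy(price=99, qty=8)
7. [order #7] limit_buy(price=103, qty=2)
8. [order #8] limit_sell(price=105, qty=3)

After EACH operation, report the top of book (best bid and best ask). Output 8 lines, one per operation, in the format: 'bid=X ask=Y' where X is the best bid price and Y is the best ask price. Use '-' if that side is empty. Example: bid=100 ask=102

After op 1 [order #1] limit_sell(price=104, qty=8): fills=none; bids=[-] asks=[#1:8@104]
After op 2 [order #2] market_sell(qty=1): fills=none; bids=[-] asks=[#1:8@104]
After op 3 [order #3] limit_buy(price=99, qty=3): fills=none; bids=[#3:3@99] asks=[#1:8@104]
After op 4 [order #4] limit_sell(price=97, qty=6): fills=#3x#4:3@99; bids=[-] asks=[#4:3@97 #1:8@104]
After op 5 [order #5] market_buy(qty=6): fills=#5x#4:3@97 #5x#1:3@104; bids=[-] asks=[#1:5@104]
After op 6 [order #6] limit_buy(price=99, qty=8): fills=none; bids=[#6:8@99] asks=[#1:5@104]
After op 7 [order #7] limit_buy(price=103, qty=2): fills=none; bids=[#7:2@103 #6:8@99] asks=[#1:5@104]
After op 8 [order #8] limit_sell(price=105, qty=3): fills=none; bids=[#7:2@103 #6:8@99] asks=[#1:5@104 #8:3@105]

Answer: bid=- ask=104
bid=- ask=104
bid=99 ask=104
bid=- ask=97
bid=- ask=104
bid=99 ask=104
bid=103 ask=104
bid=103 ask=104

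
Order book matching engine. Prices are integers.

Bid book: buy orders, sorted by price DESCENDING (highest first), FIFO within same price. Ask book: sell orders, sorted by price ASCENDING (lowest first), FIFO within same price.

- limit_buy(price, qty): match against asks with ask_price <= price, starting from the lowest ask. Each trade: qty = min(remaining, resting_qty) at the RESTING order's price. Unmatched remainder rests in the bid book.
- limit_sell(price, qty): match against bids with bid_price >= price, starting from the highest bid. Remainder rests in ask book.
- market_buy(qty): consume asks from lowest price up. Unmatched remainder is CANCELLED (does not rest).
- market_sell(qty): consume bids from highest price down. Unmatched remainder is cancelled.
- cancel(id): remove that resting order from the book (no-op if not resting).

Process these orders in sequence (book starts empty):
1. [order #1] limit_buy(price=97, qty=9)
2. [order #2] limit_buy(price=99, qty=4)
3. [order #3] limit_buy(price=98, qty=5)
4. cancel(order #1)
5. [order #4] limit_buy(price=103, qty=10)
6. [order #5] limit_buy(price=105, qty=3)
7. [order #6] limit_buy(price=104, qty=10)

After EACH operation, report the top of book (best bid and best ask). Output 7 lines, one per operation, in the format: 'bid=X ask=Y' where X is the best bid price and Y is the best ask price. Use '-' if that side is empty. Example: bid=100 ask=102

Answer: bid=97 ask=-
bid=99 ask=-
bid=99 ask=-
bid=99 ask=-
bid=103 ask=-
bid=105 ask=-
bid=105 ask=-

Derivation:
After op 1 [order #1] limit_buy(price=97, qty=9): fills=none; bids=[#1:9@97] asks=[-]
After op 2 [order #2] limit_buy(price=99, qty=4): fills=none; bids=[#2:4@99 #1:9@97] asks=[-]
After op 3 [order #3] limit_buy(price=98, qty=5): fills=none; bids=[#2:4@99 #3:5@98 #1:9@97] asks=[-]
After op 4 cancel(order #1): fills=none; bids=[#2:4@99 #3:5@98] asks=[-]
After op 5 [order #4] limit_buy(price=103, qty=10): fills=none; bids=[#4:10@103 #2:4@99 #3:5@98] asks=[-]
After op 6 [order #5] limit_buy(price=105, qty=3): fills=none; bids=[#5:3@105 #4:10@103 #2:4@99 #3:5@98] asks=[-]
After op 7 [order #6] limit_buy(price=104, qty=10): fills=none; bids=[#5:3@105 #6:10@104 #4:10@103 #2:4@99 #3:5@98] asks=[-]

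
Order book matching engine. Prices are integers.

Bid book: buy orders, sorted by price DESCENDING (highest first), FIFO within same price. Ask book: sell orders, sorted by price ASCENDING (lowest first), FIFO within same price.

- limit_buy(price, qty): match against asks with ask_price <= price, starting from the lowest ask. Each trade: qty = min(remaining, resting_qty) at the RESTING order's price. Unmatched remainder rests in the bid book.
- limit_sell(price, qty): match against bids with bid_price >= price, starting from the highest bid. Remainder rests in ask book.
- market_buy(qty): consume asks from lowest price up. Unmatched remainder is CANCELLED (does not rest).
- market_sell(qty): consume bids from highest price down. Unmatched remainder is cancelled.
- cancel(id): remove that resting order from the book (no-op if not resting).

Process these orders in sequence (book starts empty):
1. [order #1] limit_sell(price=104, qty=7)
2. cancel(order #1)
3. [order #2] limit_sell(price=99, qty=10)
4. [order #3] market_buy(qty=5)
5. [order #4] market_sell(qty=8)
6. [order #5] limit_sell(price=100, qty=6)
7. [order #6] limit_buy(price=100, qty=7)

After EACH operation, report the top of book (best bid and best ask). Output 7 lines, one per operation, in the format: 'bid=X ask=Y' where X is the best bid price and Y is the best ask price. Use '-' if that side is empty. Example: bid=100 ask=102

After op 1 [order #1] limit_sell(price=104, qty=7): fills=none; bids=[-] asks=[#1:7@104]
After op 2 cancel(order #1): fills=none; bids=[-] asks=[-]
After op 3 [order #2] limit_sell(price=99, qty=10): fills=none; bids=[-] asks=[#2:10@99]
After op 4 [order #3] market_buy(qty=5): fills=#3x#2:5@99; bids=[-] asks=[#2:5@99]
After op 5 [order #4] market_sell(qty=8): fills=none; bids=[-] asks=[#2:5@99]
After op 6 [order #5] limit_sell(price=100, qty=6): fills=none; bids=[-] asks=[#2:5@99 #5:6@100]
After op 7 [order #6] limit_buy(price=100, qty=7): fills=#6x#2:5@99 #6x#5:2@100; bids=[-] asks=[#5:4@100]

Answer: bid=- ask=104
bid=- ask=-
bid=- ask=99
bid=- ask=99
bid=- ask=99
bid=- ask=99
bid=- ask=100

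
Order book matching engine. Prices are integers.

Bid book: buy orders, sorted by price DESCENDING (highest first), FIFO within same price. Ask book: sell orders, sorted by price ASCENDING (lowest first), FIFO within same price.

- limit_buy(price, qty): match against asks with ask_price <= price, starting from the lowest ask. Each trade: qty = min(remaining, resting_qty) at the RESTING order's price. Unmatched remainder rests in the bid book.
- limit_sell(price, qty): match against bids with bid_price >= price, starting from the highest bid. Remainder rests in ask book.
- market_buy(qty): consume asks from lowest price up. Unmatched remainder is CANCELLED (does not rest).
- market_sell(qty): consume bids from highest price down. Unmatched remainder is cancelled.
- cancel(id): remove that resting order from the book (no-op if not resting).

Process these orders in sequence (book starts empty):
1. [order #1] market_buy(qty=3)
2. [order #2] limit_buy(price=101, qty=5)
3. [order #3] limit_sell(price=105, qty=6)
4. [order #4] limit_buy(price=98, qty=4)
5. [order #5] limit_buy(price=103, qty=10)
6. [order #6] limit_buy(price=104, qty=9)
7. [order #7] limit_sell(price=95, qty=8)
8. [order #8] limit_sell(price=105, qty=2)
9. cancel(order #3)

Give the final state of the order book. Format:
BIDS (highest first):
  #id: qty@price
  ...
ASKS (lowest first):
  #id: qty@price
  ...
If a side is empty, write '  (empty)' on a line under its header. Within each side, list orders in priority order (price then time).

After op 1 [order #1] market_buy(qty=3): fills=none; bids=[-] asks=[-]
After op 2 [order #2] limit_buy(price=101, qty=5): fills=none; bids=[#2:5@101] asks=[-]
After op 3 [order #3] limit_sell(price=105, qty=6): fills=none; bids=[#2:5@101] asks=[#3:6@105]
After op 4 [order #4] limit_buy(price=98, qty=4): fills=none; bids=[#2:5@101 #4:4@98] asks=[#3:6@105]
After op 5 [order #5] limit_buy(price=103, qty=10): fills=none; bids=[#5:10@103 #2:5@101 #4:4@98] asks=[#3:6@105]
After op 6 [order #6] limit_buy(price=104, qty=9): fills=none; bids=[#6:9@104 #5:10@103 #2:5@101 #4:4@98] asks=[#3:6@105]
After op 7 [order #7] limit_sell(price=95, qty=8): fills=#6x#7:8@104; bids=[#6:1@104 #5:10@103 #2:5@101 #4:4@98] asks=[#3:6@105]
After op 8 [order #8] limit_sell(price=105, qty=2): fills=none; bids=[#6:1@104 #5:10@103 #2:5@101 #4:4@98] asks=[#3:6@105 #8:2@105]
After op 9 cancel(order #3): fills=none; bids=[#6:1@104 #5:10@103 #2:5@101 #4:4@98] asks=[#8:2@105]

Answer: BIDS (highest first):
  #6: 1@104
  #5: 10@103
  #2: 5@101
  #4: 4@98
ASKS (lowest first):
  #8: 2@105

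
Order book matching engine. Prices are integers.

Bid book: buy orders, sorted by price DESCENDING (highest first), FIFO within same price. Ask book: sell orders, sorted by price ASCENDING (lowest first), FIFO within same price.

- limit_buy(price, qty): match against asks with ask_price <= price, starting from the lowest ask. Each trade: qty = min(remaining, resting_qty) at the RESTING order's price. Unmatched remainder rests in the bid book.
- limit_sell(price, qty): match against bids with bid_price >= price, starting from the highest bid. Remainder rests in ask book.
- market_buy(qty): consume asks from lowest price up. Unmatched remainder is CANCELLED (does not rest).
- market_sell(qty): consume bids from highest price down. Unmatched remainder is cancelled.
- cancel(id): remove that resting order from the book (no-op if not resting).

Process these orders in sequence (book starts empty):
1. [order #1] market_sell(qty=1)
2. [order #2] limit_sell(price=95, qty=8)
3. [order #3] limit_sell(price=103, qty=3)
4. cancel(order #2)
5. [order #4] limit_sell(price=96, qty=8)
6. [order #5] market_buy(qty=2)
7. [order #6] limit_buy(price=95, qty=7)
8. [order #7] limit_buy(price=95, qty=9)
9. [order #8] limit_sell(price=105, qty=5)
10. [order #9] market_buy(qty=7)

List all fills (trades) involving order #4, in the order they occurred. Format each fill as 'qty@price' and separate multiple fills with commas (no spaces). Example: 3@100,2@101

Answer: 2@96,6@96

Derivation:
After op 1 [order #1] market_sell(qty=1): fills=none; bids=[-] asks=[-]
After op 2 [order #2] limit_sell(price=95, qty=8): fills=none; bids=[-] asks=[#2:8@95]
After op 3 [order #3] limit_sell(price=103, qty=3): fills=none; bids=[-] asks=[#2:8@95 #3:3@103]
After op 4 cancel(order #2): fills=none; bids=[-] asks=[#3:3@103]
After op 5 [order #4] limit_sell(price=96, qty=8): fills=none; bids=[-] asks=[#4:8@96 #3:3@103]
After op 6 [order #5] market_buy(qty=2): fills=#5x#4:2@96; bids=[-] asks=[#4:6@96 #3:3@103]
After op 7 [order #6] limit_buy(price=95, qty=7): fills=none; bids=[#6:7@95] asks=[#4:6@96 #3:3@103]
After op 8 [order #7] limit_buy(price=95, qty=9): fills=none; bids=[#6:7@95 #7:9@95] asks=[#4:6@96 #3:3@103]
After op 9 [order #8] limit_sell(price=105, qty=5): fills=none; bids=[#6:7@95 #7:9@95] asks=[#4:6@96 #3:3@103 #8:5@105]
After op 10 [order #9] market_buy(qty=7): fills=#9x#4:6@96 #9x#3:1@103; bids=[#6:7@95 #7:9@95] asks=[#3:2@103 #8:5@105]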